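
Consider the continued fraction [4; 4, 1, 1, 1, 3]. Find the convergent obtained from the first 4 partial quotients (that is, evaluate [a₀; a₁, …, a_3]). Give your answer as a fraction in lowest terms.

Collapse the nested fraction from the inside out:
Start with 1.
1 + 1/(1/1) = 1 + 1/1 = 2/1
4 + 1/(2/1) = 4 + 1/2 = 9/2
4 + 1/(9/2) = 4 + 2/9 = 38/9

38/9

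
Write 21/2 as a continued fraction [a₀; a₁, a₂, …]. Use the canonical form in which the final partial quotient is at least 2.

[10; 2]

21 ÷ 2 → quotient 10, remainder 1
2 ÷ 1 → quotient 2, remainder 0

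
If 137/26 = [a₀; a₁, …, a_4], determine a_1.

3

⌊137/26⌋ = 5, remainder 7
⌊26/7⌋ = 3, remainder 5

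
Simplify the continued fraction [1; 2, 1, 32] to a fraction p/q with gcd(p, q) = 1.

Use the convergent recurrence hₖ = aₖ·hₖ₋₁ + hₖ₋₂ (and likewise for the denominators kₖ):
a_0 = 1: 1/1
a_1 = 2: 3/2
a_2 = 1: 4/3
a_3 = 32: 131/98

131/98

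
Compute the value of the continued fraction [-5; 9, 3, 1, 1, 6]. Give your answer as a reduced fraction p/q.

-2089/427

Start with 6.
1 + 1/(6/1) = 1 + 1/6 = 7/6
1 + 1/(7/6) = 1 + 6/7 = 13/7
3 + 1/(13/7) = 3 + 7/13 = 46/13
9 + 1/(46/13) = 9 + 13/46 = 427/46
-5 + 1/(427/46) = -5 + 46/427 = -2089/427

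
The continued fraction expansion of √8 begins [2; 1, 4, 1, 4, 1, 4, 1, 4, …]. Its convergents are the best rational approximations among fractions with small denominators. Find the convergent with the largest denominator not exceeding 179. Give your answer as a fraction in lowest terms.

478/169

List convergents until the denominator exceeds the bound:
a_0 = 2: 2/1  (≤ bound)
a_1 = 1: 3/1  (≤ bound)
a_2 = 4: 14/5  (≤ bound)
a_3 = 1: 17/6  (≤ bound)
a_4 = 4: 82/29  (≤ bound)
a_5 = 1: 99/35  (≤ bound)
a_6 = 4: 478/169  (≤ bound)
a_7 = 1: 577/204  (> 179, stop)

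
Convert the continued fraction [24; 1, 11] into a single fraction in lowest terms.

Collapse the nested fraction from the inside out:
Start with 11.
1 + 1/(11/1) = 1 + 1/11 = 12/11
24 + 1/(12/11) = 24 + 11/12 = 299/12

299/12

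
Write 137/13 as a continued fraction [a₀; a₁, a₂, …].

Repeatedly divide and take the remainder:
137 ÷ 13 → quotient 10, remainder 7
13 ÷ 7 → quotient 1, remainder 6
7 ÷ 6 → quotient 1, remainder 1
6 ÷ 1 → quotient 6, remainder 0

[10; 1, 1, 6]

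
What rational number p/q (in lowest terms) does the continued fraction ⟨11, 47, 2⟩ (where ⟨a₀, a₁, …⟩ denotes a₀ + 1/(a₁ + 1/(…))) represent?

1047/95

Build up convergents one term at a time:
a_0 = 11: 11/1
a_1 = 47: 518/47
a_2 = 2: 1047/95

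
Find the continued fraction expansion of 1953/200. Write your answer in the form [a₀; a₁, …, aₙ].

[9; 1, 3, 3, 1, 11]

⌊1953/200⌋ = 9, remainder 153
⌊200/153⌋ = 1, remainder 47
⌊153/47⌋ = 3, remainder 12
⌊47/12⌋ = 3, remainder 11
⌊12/11⌋ = 1, remainder 1
⌊11/1⌋ = 11, remainder 0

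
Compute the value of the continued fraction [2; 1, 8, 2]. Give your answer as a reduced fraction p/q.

55/19

Start with 2.
8 + 1/(2/1) = 8 + 1/2 = 17/2
1 + 1/(17/2) = 1 + 2/17 = 19/17
2 + 1/(19/17) = 2 + 17/19 = 55/19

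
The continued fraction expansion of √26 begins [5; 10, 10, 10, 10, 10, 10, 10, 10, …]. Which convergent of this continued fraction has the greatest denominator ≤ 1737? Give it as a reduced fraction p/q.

List convergents until the denominator exceeds the bound:
a_0 = 5: 5/1  (≤ bound)
a_1 = 10: 51/10  (≤ bound)
a_2 = 10: 515/101  (≤ bound)
a_3 = 10: 5201/1020  (≤ bound)
a_4 = 10: 52525/10301  (> 1737, stop)

5201/1020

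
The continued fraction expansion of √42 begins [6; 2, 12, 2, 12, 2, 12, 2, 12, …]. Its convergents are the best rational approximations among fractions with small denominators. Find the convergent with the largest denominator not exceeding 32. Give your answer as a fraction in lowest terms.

162/25

a_0 = 6: 6/1  (≤ bound)
a_1 = 2: 13/2  (≤ bound)
a_2 = 12: 162/25  (≤ bound)
a_3 = 2: 337/52  (> 32, stop)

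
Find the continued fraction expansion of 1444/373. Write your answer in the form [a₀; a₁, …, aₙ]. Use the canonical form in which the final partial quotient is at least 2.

[3; 1, 6, 1, 3, 2, 1, 3]

⌊1444/373⌋ = 3, remainder 325
⌊373/325⌋ = 1, remainder 48
⌊325/48⌋ = 6, remainder 37
⌊48/37⌋ = 1, remainder 11
⌊37/11⌋ = 3, remainder 4
⌊11/4⌋ = 2, remainder 3
⌊4/3⌋ = 1, remainder 1
⌊3/1⌋ = 3, remainder 0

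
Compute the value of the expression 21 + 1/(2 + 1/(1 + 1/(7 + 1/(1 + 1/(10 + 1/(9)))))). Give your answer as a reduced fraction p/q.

54924/2573

Start with 9.
10 + 1/(9/1) = 10 + 1/9 = 91/9
1 + 1/(91/9) = 1 + 9/91 = 100/91
7 + 1/(100/91) = 7 + 91/100 = 791/100
1 + 1/(791/100) = 1 + 100/791 = 891/791
2 + 1/(891/791) = 2 + 791/891 = 2573/891
21 + 1/(2573/891) = 21 + 891/2573 = 54924/2573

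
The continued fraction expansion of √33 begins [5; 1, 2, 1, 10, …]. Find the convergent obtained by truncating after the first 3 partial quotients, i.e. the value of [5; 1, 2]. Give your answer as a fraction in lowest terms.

Work from the innermost term outward:
Start with 2.
1 + 1/(2/1) = 1 + 1/2 = 3/2
5 + 1/(3/2) = 5 + 2/3 = 17/3

17/3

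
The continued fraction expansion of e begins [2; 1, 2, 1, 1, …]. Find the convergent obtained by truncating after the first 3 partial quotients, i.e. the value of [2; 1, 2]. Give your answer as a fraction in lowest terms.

8/3

a_0 = 2: 2/1
a_1 = 1: 3/1
a_2 = 2: 8/3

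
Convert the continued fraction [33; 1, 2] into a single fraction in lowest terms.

Build up convergents one term at a time:
a_0 = 33: 33/1
a_1 = 1: 34/1
a_2 = 2: 101/3

101/3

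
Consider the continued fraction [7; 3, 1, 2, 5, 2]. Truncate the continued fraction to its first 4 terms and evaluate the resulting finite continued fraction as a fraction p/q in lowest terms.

80/11

Collapse the nested fraction from the inside out:
Start with 2.
1 + 1/(2/1) = 1 + 1/2 = 3/2
3 + 1/(3/2) = 3 + 2/3 = 11/3
7 + 1/(11/3) = 7 + 3/11 = 80/11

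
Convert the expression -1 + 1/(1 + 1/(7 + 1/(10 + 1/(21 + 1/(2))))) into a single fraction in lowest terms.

-432/3499

Start with 2.
21 + 1/(2/1) = 21 + 1/2 = 43/2
10 + 1/(43/2) = 10 + 2/43 = 432/43
7 + 1/(432/43) = 7 + 43/432 = 3067/432
1 + 1/(3067/432) = 1 + 432/3067 = 3499/3067
-1 + 1/(3499/3067) = -1 + 3067/3499 = -432/3499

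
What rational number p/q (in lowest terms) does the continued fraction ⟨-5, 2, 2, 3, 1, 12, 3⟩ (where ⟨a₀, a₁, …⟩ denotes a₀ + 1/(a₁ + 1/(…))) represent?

Build up convergents one term at a time:
a_0 = -5: -5/1
a_1 = 2: -9/2
a_2 = 2: -23/5
a_3 = 3: -78/17
a_4 = 1: -101/22
a_5 = 12: -1290/281
a_6 = 3: -3971/865

-3971/865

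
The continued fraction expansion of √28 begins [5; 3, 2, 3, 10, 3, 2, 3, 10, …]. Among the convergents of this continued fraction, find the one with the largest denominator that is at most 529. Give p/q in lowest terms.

1307/247

a_0 = 5: 5/1  (≤ bound)
a_1 = 3: 16/3  (≤ bound)
a_2 = 2: 37/7  (≤ bound)
a_3 = 3: 127/24  (≤ bound)
a_4 = 10: 1307/247  (≤ bound)
a_5 = 3: 4048/765  (> 529, stop)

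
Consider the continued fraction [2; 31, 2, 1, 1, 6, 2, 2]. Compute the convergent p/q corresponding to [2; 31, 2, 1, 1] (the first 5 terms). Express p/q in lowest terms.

319/157

a_0 = 2: 2/1
a_1 = 31: 63/31
a_2 = 2: 128/63
a_3 = 1: 191/94
a_4 = 1: 319/157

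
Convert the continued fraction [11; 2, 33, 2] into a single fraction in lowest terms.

Use the convergent recurrence hₖ = aₖ·hₖ₋₁ + hₖ₋₂ (and likewise for the denominators kₖ):
a_0 = 11: 11/1
a_1 = 2: 23/2
a_2 = 33: 770/67
a_3 = 2: 1563/136

1563/136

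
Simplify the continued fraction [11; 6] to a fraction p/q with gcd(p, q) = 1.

a_0 = 11: 11/1
a_1 = 6: 67/6

67/6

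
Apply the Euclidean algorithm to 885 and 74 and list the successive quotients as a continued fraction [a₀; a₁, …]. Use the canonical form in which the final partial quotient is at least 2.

Run the Euclidean algorithm, recording each quotient:
885 ÷ 74 → quotient 11, remainder 71
74 ÷ 71 → quotient 1, remainder 3
71 ÷ 3 → quotient 23, remainder 2
3 ÷ 2 → quotient 1, remainder 1
2 ÷ 1 → quotient 2, remainder 0

[11; 1, 23, 1, 2]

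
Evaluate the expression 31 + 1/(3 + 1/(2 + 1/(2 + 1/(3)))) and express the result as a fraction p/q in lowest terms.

Start with 3.
2 + 1/(3/1) = 2 + 1/3 = 7/3
2 + 1/(7/3) = 2 + 3/7 = 17/7
3 + 1/(17/7) = 3 + 7/17 = 58/17
31 + 1/(58/17) = 31 + 17/58 = 1815/58

1815/58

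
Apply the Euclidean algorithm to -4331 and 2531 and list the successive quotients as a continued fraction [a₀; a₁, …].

[-2; 3, 2, 6, 6, 1, 7]

-4331 = -2·2531 + 731, so a_0 = -2
2531 = 3·731 + 338, so a_1 = 3
731 = 2·338 + 55, so a_2 = 2
338 = 6·55 + 8, so a_3 = 6
55 = 6·8 + 7, so a_4 = 6
8 = 1·7 + 1, so a_5 = 1
7 = 7·1 + 0, so a_6 = 7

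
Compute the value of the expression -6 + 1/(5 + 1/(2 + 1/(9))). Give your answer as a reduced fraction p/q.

-605/104

Starting at the tail and folding back:
Start with 9.
2 + 1/(9/1) = 2 + 1/9 = 19/9
5 + 1/(19/9) = 5 + 9/19 = 104/19
-6 + 1/(104/19) = -6 + 19/104 = -605/104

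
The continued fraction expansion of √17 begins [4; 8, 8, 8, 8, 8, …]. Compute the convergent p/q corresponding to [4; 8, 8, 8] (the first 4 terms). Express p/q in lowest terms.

Start with 8.
8 + 1/(8/1) = 8 + 1/8 = 65/8
8 + 1/(65/8) = 8 + 8/65 = 528/65
4 + 1/(528/65) = 4 + 65/528 = 2177/528

2177/528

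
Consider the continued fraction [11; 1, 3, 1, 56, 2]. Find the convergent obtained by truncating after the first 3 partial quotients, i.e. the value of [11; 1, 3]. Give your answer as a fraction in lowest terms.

Start with 3.
1 + 1/(3/1) = 1 + 1/3 = 4/3
11 + 1/(4/3) = 11 + 3/4 = 47/4

47/4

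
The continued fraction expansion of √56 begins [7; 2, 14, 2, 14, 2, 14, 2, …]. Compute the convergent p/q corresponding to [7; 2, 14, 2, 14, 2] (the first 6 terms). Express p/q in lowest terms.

13455/1798

a_0 = 7: 7/1
a_1 = 2: 15/2
a_2 = 14: 217/29
a_3 = 2: 449/60
a_4 = 14: 6503/869
a_5 = 2: 13455/1798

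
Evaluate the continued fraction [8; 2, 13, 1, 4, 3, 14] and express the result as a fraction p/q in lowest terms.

55603/6555

Start with 14.
3 + 1/(14/1) = 3 + 1/14 = 43/14
4 + 1/(43/14) = 4 + 14/43 = 186/43
1 + 1/(186/43) = 1 + 43/186 = 229/186
13 + 1/(229/186) = 13 + 186/229 = 3163/229
2 + 1/(3163/229) = 2 + 229/3163 = 6555/3163
8 + 1/(6555/3163) = 8 + 3163/6555 = 55603/6555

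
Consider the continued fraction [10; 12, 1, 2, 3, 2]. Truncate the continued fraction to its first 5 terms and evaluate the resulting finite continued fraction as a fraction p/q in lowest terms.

1280/127

Build up convergents one term at a time:
a_0 = 10: 10/1
a_1 = 12: 121/12
a_2 = 1: 131/13
a_3 = 2: 383/38
a_4 = 3: 1280/127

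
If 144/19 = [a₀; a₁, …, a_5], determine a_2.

1

144 = 7·19 + 11, so a_0 = 7
19 = 1·11 + 8, so a_1 = 1
11 = 1·8 + 3, so a_2 = 1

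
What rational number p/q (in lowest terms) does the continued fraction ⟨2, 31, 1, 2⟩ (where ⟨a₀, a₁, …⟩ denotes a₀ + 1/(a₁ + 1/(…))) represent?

193/95

a_0 = 2: 2/1
a_1 = 31: 63/31
a_2 = 1: 65/32
a_3 = 2: 193/95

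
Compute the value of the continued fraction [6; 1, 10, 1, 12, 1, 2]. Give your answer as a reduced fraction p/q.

3382/489

Starting at the tail and folding back:
Start with 2.
1 + 1/(2/1) = 1 + 1/2 = 3/2
12 + 1/(3/2) = 12 + 2/3 = 38/3
1 + 1/(38/3) = 1 + 3/38 = 41/38
10 + 1/(41/38) = 10 + 38/41 = 448/41
1 + 1/(448/41) = 1 + 41/448 = 489/448
6 + 1/(489/448) = 6 + 448/489 = 3382/489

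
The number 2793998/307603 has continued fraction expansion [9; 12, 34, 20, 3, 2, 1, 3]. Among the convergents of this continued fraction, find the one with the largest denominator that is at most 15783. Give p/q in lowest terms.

a_0 = 9: 9/1  (≤ bound)
a_1 = 12: 109/12  (≤ bound)
a_2 = 34: 3715/409  (≤ bound)
a_3 = 20: 74409/8192  (≤ bound)
a_4 = 3: 226942/24985  (> 15783, stop)

74409/8192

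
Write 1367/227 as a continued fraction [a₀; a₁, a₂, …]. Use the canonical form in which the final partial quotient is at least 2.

[6; 45, 2, 2]

1367 = 6·227 + 5, so a_0 = 6
227 = 45·5 + 2, so a_1 = 45
5 = 2·2 + 1, so a_2 = 2
2 = 2·1 + 0, so a_3 = 2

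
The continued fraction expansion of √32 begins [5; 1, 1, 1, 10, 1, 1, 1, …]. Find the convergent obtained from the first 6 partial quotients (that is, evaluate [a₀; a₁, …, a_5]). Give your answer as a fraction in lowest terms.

Compute successive convergents:
a_0 = 5: 5/1
a_1 = 1: 6/1
a_2 = 1: 11/2
a_3 = 1: 17/3
a_4 = 10: 181/32
a_5 = 1: 198/35

198/35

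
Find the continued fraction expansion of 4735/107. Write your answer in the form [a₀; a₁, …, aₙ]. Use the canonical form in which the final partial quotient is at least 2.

⌊4735/107⌋ = 44, remainder 27
⌊107/27⌋ = 3, remainder 26
⌊27/26⌋ = 1, remainder 1
⌊26/1⌋ = 26, remainder 0

[44; 3, 1, 26]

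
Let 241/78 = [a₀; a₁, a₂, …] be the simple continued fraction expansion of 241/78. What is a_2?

Run the Euclidean algorithm, recording each quotient:
241 = 3·78 + 7, so a_0 = 3
78 = 11·7 + 1, so a_1 = 11
7 = 7·1 + 0, so a_2 = 7

7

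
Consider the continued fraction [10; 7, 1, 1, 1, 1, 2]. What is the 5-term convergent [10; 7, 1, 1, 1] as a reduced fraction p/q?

233/23

Start with 1.
1 + 1/(1/1) = 1 + 1/1 = 2/1
1 + 1/(2/1) = 1 + 1/2 = 3/2
7 + 1/(3/2) = 7 + 2/3 = 23/3
10 + 1/(23/3) = 10 + 3/23 = 233/23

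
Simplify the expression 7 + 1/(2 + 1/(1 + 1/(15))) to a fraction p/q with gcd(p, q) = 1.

Collapse the nested fraction from the inside out:
Start with 15.
1 + 1/(15/1) = 1 + 1/15 = 16/15
2 + 1/(16/15) = 2 + 15/16 = 47/16
7 + 1/(47/16) = 7 + 16/47 = 345/47

345/47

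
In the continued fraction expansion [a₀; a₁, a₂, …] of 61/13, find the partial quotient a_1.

⌊61/13⌋ = 4, remainder 9
⌊13/9⌋ = 1, remainder 4

1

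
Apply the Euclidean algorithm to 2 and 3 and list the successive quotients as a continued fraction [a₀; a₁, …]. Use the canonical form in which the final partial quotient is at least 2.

[0; 1, 2]

2 = 0·3 + 2, so a_0 = 0
3 = 1·2 + 1, so a_1 = 1
2 = 2·1 + 0, so a_2 = 2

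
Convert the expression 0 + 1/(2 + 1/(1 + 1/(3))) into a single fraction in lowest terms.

Start with 3.
1 + 1/(3/1) = 1 + 1/3 = 4/3
2 + 1/(4/3) = 2 + 3/4 = 11/4
0 + 1/(11/4) = 0 + 4/11 = 4/11

4/11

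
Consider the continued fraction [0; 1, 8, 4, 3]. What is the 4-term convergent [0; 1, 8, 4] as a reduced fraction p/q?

33/37

Start with 4.
8 + 1/(4/1) = 8 + 1/4 = 33/4
1 + 1/(33/4) = 1 + 4/33 = 37/33
0 + 1/(37/33) = 0 + 33/37 = 33/37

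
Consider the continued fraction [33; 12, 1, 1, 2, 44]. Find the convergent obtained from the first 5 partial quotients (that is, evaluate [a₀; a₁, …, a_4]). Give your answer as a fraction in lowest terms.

2084/63

Collapse the nested fraction from the inside out:
Start with 2.
1 + 1/(2/1) = 1 + 1/2 = 3/2
1 + 1/(3/2) = 1 + 2/3 = 5/3
12 + 1/(5/3) = 12 + 3/5 = 63/5
33 + 1/(63/5) = 33 + 5/63 = 2084/63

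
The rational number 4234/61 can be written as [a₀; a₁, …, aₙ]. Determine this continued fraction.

Run the Euclidean algorithm, recording each quotient:
4234 = 69·61 + 25, so a_0 = 69
61 = 2·25 + 11, so a_1 = 2
25 = 2·11 + 3, so a_2 = 2
11 = 3·3 + 2, so a_3 = 3
3 = 1·2 + 1, so a_4 = 1
2 = 2·1 + 0, so a_5 = 2

[69; 2, 2, 3, 1, 2]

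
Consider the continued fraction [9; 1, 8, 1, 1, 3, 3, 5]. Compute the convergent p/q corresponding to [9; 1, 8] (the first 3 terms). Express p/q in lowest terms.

Use the convergent recurrence hₖ = aₖ·hₖ₋₁ + hₖ₋₂ (and likewise for the denominators kₖ):
a_0 = 9: 9/1
a_1 = 1: 10/1
a_2 = 8: 89/9

89/9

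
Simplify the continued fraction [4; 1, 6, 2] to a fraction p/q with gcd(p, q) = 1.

73/15

Start with 2.
6 + 1/(2/1) = 6 + 1/2 = 13/2
1 + 1/(13/2) = 1 + 2/13 = 15/13
4 + 1/(15/13) = 4 + 13/15 = 73/15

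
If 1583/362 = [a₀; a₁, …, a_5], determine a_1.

1583 = 4·362 + 135, so a_0 = 4
362 = 2·135 + 92, so a_1 = 2

2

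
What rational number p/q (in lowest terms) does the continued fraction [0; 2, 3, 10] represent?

31/72

Use the convergent recurrence hₖ = aₖ·hₖ₋₁ + hₖ₋₂ (and likewise for the denominators kₖ):
a_0 = 0: 0/1
a_1 = 2: 1/2
a_2 = 3: 3/7
a_3 = 10: 31/72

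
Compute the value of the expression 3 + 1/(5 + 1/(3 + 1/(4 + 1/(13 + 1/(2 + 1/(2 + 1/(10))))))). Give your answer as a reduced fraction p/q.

155992/48925

a_0 = 3: 3/1
a_1 = 5: 16/5
a_2 = 3: 51/16
a_3 = 4: 220/69
a_4 = 13: 2911/913
a_5 = 2: 6042/1895
a_6 = 2: 14995/4703
a_7 = 10: 155992/48925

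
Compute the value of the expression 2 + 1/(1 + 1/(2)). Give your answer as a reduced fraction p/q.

8/3

Start with 2.
1 + 1/(2/1) = 1 + 1/2 = 3/2
2 + 1/(3/2) = 2 + 2/3 = 8/3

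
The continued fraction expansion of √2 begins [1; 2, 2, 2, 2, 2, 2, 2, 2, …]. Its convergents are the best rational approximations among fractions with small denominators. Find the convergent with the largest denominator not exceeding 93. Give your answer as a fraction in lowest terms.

99/70

a_0 = 1: 1/1  (≤ bound)
a_1 = 2: 3/2  (≤ bound)
a_2 = 2: 7/5  (≤ bound)
a_3 = 2: 17/12  (≤ bound)
a_4 = 2: 41/29  (≤ bound)
a_5 = 2: 99/70  (≤ bound)
a_6 = 2: 239/169  (> 93, stop)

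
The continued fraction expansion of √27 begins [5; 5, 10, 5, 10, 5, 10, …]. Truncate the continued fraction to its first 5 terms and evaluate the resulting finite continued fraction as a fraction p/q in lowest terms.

13775/2651

Collapse the nested fraction from the inside out:
Start with 10.
5 + 1/(10/1) = 5 + 1/10 = 51/10
10 + 1/(51/10) = 10 + 10/51 = 520/51
5 + 1/(520/51) = 5 + 51/520 = 2651/520
5 + 1/(2651/520) = 5 + 520/2651 = 13775/2651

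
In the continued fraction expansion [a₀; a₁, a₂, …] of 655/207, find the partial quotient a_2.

Repeatedly divide and take the remainder:
⌊655/207⌋ = 3, remainder 34
⌊207/34⌋ = 6, remainder 3
⌊34/3⌋ = 11, remainder 1

11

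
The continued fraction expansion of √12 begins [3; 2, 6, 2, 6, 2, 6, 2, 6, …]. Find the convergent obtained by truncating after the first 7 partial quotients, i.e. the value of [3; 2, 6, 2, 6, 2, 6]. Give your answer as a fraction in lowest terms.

Collapse the nested fraction from the inside out:
Start with 6.
2 + 1/(6/1) = 2 + 1/6 = 13/6
6 + 1/(13/6) = 6 + 6/13 = 84/13
2 + 1/(84/13) = 2 + 13/84 = 181/84
6 + 1/(181/84) = 6 + 84/181 = 1170/181
2 + 1/(1170/181) = 2 + 181/1170 = 2521/1170
3 + 1/(2521/1170) = 3 + 1170/2521 = 8733/2521

8733/2521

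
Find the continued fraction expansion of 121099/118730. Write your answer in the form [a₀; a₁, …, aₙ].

[1; 50, 8, 2, 5, 1, 6, 3]

Repeatedly divide and take the remainder:
⌊121099/118730⌋ = 1, remainder 2369
⌊118730/2369⌋ = 50, remainder 280
⌊2369/280⌋ = 8, remainder 129
⌊280/129⌋ = 2, remainder 22
⌊129/22⌋ = 5, remainder 19
⌊22/19⌋ = 1, remainder 3
⌊19/3⌋ = 6, remainder 1
⌊3/1⌋ = 3, remainder 0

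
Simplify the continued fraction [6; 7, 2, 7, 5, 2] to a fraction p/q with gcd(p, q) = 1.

a_0 = 6: 6/1
a_1 = 7: 43/7
a_2 = 2: 92/15
a_3 = 7: 687/112
a_4 = 5: 3527/575
a_5 = 2: 7741/1262

7741/1262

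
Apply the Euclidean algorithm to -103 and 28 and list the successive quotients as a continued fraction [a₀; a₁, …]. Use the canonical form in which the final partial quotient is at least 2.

[-4; 3, 9]

⌊-103/28⌋ = -4, remainder 9
⌊28/9⌋ = 3, remainder 1
⌊9/1⌋ = 9, remainder 0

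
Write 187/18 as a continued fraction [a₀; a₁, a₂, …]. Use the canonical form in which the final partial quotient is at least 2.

[10; 2, 1, 1, 3]

Apply division with remainder until the remainder is 0:
187 ÷ 18 → quotient 10, remainder 7
18 ÷ 7 → quotient 2, remainder 4
7 ÷ 4 → quotient 1, remainder 3
4 ÷ 3 → quotient 1, remainder 1
3 ÷ 1 → quotient 3, remainder 0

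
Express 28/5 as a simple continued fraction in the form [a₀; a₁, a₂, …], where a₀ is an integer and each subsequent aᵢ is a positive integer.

28 ÷ 5 → quotient 5, remainder 3
5 ÷ 3 → quotient 1, remainder 2
3 ÷ 2 → quotient 1, remainder 1
2 ÷ 1 → quotient 2, remainder 0

[5; 1, 1, 2]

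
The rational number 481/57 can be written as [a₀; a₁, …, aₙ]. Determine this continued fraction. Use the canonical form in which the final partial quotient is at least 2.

Repeatedly divide and take the remainder:
⌊481/57⌋ = 8, remainder 25
⌊57/25⌋ = 2, remainder 7
⌊25/7⌋ = 3, remainder 4
⌊7/4⌋ = 1, remainder 3
⌊4/3⌋ = 1, remainder 1
⌊3/1⌋ = 3, remainder 0

[8; 2, 3, 1, 1, 3]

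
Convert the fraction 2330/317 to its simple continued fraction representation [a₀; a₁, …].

Run the Euclidean algorithm, recording each quotient:
2330 = 7·317 + 111, so a_0 = 7
317 = 2·111 + 95, so a_1 = 2
111 = 1·95 + 16, so a_2 = 1
95 = 5·16 + 15, so a_3 = 5
16 = 1·15 + 1, so a_4 = 1
15 = 15·1 + 0, so a_5 = 15

[7; 2, 1, 5, 1, 15]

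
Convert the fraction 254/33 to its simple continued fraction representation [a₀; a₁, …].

254 ÷ 33 → quotient 7, remainder 23
33 ÷ 23 → quotient 1, remainder 10
23 ÷ 10 → quotient 2, remainder 3
10 ÷ 3 → quotient 3, remainder 1
3 ÷ 1 → quotient 3, remainder 0

[7; 1, 2, 3, 3]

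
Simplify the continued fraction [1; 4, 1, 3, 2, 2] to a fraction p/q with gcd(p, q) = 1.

Start with 2.
2 + 1/(2/1) = 2 + 1/2 = 5/2
3 + 1/(5/2) = 3 + 2/5 = 17/5
1 + 1/(17/5) = 1 + 5/17 = 22/17
4 + 1/(22/17) = 4 + 17/22 = 105/22
1 + 1/(105/22) = 1 + 22/105 = 127/105

127/105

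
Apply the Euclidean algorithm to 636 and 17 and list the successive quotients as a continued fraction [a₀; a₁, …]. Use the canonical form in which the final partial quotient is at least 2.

Repeatedly divide and take the remainder:
⌊636/17⌋ = 37, remainder 7
⌊17/7⌋ = 2, remainder 3
⌊7/3⌋ = 2, remainder 1
⌊3/1⌋ = 3, remainder 0

[37; 2, 2, 3]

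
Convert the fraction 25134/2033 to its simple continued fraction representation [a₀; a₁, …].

[12; 2, 1, 3, 12, 1, 13]

25134 = 12·2033 + 738, so a_0 = 12
2033 = 2·738 + 557, so a_1 = 2
738 = 1·557 + 181, so a_2 = 1
557 = 3·181 + 14, so a_3 = 3
181 = 12·14 + 13, so a_4 = 12
14 = 1·13 + 1, so a_5 = 1
13 = 13·1 + 0, so a_6 = 13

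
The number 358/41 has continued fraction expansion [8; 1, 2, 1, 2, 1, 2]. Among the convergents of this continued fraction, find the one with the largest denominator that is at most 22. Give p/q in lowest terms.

131/15

List convergents until the denominator exceeds the bound:
a_0 = 8: 8/1  (≤ bound)
a_1 = 1: 9/1  (≤ bound)
a_2 = 2: 26/3  (≤ bound)
a_3 = 1: 35/4  (≤ bound)
a_4 = 2: 96/11  (≤ bound)
a_5 = 1: 131/15  (≤ bound)
a_6 = 2: 358/41  (> 22, stop)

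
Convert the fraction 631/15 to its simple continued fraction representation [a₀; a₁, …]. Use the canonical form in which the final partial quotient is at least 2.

Run the Euclidean algorithm, recording each quotient:
631 = 42·15 + 1, so a_0 = 42
15 = 15·1 + 0, so a_1 = 15

[42; 15]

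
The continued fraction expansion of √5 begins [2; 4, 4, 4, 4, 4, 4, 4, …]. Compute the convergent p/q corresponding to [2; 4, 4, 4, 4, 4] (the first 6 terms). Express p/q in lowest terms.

a_0 = 2: 2/1
a_1 = 4: 9/4
a_2 = 4: 38/17
a_3 = 4: 161/72
a_4 = 4: 682/305
a_5 = 4: 2889/1292

2889/1292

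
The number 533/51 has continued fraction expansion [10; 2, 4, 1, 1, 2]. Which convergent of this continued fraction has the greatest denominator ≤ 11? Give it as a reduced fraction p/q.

115/11

a_0 = 10: 10/1  (≤ bound)
a_1 = 2: 21/2  (≤ bound)
a_2 = 4: 94/9  (≤ bound)
a_3 = 1: 115/11  (≤ bound)
a_4 = 1: 209/20  (> 11, stop)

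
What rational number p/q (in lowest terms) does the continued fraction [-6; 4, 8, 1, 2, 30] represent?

Build up convergents one term at a time:
a_0 = -6: -6/1
a_1 = 4: -23/4
a_2 = 8: -190/33
a_3 = 1: -213/37
a_4 = 2: -616/107
a_5 = 30: -18693/3247

-18693/3247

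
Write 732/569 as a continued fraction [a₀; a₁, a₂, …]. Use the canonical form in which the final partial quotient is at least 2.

Repeatedly divide and take the remainder:
732 ÷ 569 → quotient 1, remainder 163
569 ÷ 163 → quotient 3, remainder 80
163 ÷ 80 → quotient 2, remainder 3
80 ÷ 3 → quotient 26, remainder 2
3 ÷ 2 → quotient 1, remainder 1
2 ÷ 1 → quotient 2, remainder 0

[1; 3, 2, 26, 1, 2]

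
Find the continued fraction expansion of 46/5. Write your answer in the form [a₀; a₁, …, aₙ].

46 ÷ 5 → quotient 9, remainder 1
5 ÷ 1 → quotient 5, remainder 0

[9; 5]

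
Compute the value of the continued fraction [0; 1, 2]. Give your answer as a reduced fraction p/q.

2/3

Build up convergents one term at a time:
a_0 = 0: 0/1
a_1 = 1: 1/1
a_2 = 2: 2/3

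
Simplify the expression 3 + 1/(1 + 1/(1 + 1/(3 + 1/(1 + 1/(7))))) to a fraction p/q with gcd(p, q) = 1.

Use the convergent recurrence hₖ = aₖ·hₖ₋₁ + hₖ₋₂ (and likewise for the denominators kₖ):
a_0 = 3: 3/1
a_1 = 1: 4/1
a_2 = 1: 7/2
a_3 = 3: 25/7
a_4 = 1: 32/9
a_5 = 7: 249/70

249/70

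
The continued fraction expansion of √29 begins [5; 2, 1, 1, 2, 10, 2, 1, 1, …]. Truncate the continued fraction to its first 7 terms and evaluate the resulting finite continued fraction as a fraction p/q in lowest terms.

1524/283

Work from the innermost term outward:
Start with 2.
10 + 1/(2/1) = 10 + 1/2 = 21/2
2 + 1/(21/2) = 2 + 2/21 = 44/21
1 + 1/(44/21) = 1 + 21/44 = 65/44
1 + 1/(65/44) = 1 + 44/65 = 109/65
2 + 1/(109/65) = 2 + 65/109 = 283/109
5 + 1/(283/109) = 5 + 109/283 = 1524/283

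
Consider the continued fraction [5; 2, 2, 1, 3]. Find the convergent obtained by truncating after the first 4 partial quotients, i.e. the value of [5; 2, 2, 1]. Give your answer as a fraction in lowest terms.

Start with 1.
2 + 1/(1/1) = 2 + 1/1 = 3/1
2 + 1/(3/1) = 2 + 1/3 = 7/3
5 + 1/(7/3) = 5 + 3/7 = 38/7

38/7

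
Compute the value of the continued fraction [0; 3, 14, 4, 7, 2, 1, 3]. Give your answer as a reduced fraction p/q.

Start with 3.
1 + 1/(3/1) = 1 + 1/3 = 4/3
2 + 1/(4/3) = 2 + 3/4 = 11/4
7 + 1/(11/4) = 7 + 4/11 = 81/11
4 + 1/(81/11) = 4 + 11/81 = 335/81
14 + 1/(335/81) = 14 + 81/335 = 4771/335
3 + 1/(4771/335) = 3 + 335/4771 = 14648/4771
0 + 1/(14648/4771) = 0 + 4771/14648 = 4771/14648

4771/14648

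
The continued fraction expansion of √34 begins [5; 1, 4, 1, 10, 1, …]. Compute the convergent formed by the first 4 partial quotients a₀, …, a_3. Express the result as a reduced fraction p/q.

a_0 = 5: 5/1
a_1 = 1: 6/1
a_2 = 4: 29/5
a_3 = 1: 35/6

35/6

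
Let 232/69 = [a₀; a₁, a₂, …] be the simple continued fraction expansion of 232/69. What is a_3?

3

⌊232/69⌋ = 3, remainder 25
⌊69/25⌋ = 2, remainder 19
⌊25/19⌋ = 1, remainder 6
⌊19/6⌋ = 3, remainder 1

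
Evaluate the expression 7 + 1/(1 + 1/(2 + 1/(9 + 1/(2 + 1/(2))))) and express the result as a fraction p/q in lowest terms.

1121/146

Start with 2.
2 + 1/(2/1) = 2 + 1/2 = 5/2
9 + 1/(5/2) = 9 + 2/5 = 47/5
2 + 1/(47/5) = 2 + 5/47 = 99/47
1 + 1/(99/47) = 1 + 47/99 = 146/99
7 + 1/(146/99) = 7 + 99/146 = 1121/146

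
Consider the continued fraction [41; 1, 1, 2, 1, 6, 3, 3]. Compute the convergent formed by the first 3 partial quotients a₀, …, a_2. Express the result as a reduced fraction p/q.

Compute successive convergents:
a_0 = 41: 41/1
a_1 = 1: 42/1
a_2 = 1: 83/2

83/2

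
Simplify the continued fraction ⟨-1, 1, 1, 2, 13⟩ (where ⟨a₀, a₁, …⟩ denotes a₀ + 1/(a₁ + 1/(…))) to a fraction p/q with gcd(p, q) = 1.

Start with 13.
2 + 1/(13/1) = 2 + 1/13 = 27/13
1 + 1/(27/13) = 1 + 13/27 = 40/27
1 + 1/(40/27) = 1 + 27/40 = 67/40
-1 + 1/(67/40) = -1 + 40/67 = -27/67

-27/67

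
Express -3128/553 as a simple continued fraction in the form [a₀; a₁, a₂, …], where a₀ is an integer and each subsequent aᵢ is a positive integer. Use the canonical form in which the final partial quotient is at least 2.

[-6; 2, 1, 10, 5, 1, 2]

-3128 = -6·553 + 190, so a_0 = -6
553 = 2·190 + 173, so a_1 = 2
190 = 1·173 + 17, so a_2 = 1
173 = 10·17 + 3, so a_3 = 10
17 = 5·3 + 2, so a_4 = 5
3 = 1·2 + 1, so a_5 = 1
2 = 2·1 + 0, so a_6 = 2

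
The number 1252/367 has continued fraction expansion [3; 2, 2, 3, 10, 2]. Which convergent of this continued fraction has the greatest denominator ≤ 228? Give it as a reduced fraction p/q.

597/175

List convergents until the denominator exceeds the bound:
a_0 = 3: 3/1  (≤ bound)
a_1 = 2: 7/2  (≤ bound)
a_2 = 2: 17/5  (≤ bound)
a_3 = 3: 58/17  (≤ bound)
a_4 = 10: 597/175  (≤ bound)
a_5 = 2: 1252/367  (> 228, stop)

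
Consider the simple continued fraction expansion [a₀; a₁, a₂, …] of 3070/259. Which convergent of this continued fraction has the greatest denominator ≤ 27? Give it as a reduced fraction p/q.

83/7

a_0 = 11: 11/1  (≤ bound)
a_1 = 1: 12/1  (≤ bound)
a_2 = 5: 71/6  (≤ bound)
a_3 = 1: 83/7  (≤ bound)
a_4 = 4: 403/34  (> 27, stop)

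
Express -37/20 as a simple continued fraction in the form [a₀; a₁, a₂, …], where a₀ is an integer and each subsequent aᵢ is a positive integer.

-37 = -2·20 + 3, so a_0 = -2
20 = 6·3 + 2, so a_1 = 6
3 = 1·2 + 1, so a_2 = 1
2 = 2·1 + 0, so a_3 = 2

[-2; 6, 1, 2]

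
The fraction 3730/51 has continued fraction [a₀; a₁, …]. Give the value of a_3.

⌊3730/51⌋ = 73, remainder 7
⌊51/7⌋ = 7, remainder 2
⌊7/2⌋ = 3, remainder 1
⌊2/1⌋ = 2, remainder 0

2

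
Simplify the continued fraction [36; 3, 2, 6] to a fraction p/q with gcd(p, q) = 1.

1633/45

Starting at the tail and folding back:
Start with 6.
2 + 1/(6/1) = 2 + 1/6 = 13/6
3 + 1/(13/6) = 3 + 6/13 = 45/13
36 + 1/(45/13) = 36 + 13/45 = 1633/45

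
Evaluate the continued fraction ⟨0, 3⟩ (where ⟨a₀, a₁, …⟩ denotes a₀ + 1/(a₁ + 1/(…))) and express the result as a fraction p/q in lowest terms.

1/3

Start with 3.
0 + 1/(3/1) = 0 + 1/3 = 1/3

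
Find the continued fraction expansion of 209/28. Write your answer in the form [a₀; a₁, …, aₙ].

209 ÷ 28 → quotient 7, remainder 13
28 ÷ 13 → quotient 2, remainder 2
13 ÷ 2 → quotient 6, remainder 1
2 ÷ 1 → quotient 2, remainder 0

[7; 2, 6, 2]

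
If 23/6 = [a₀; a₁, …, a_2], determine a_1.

Repeatedly divide and take the remainder:
23 ÷ 6 → quotient 3, remainder 5
6 ÷ 5 → quotient 1, remainder 1

1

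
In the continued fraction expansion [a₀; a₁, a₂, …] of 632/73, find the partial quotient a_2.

1

632 ÷ 73 → quotient 8, remainder 48
73 ÷ 48 → quotient 1, remainder 25
48 ÷ 25 → quotient 1, remainder 23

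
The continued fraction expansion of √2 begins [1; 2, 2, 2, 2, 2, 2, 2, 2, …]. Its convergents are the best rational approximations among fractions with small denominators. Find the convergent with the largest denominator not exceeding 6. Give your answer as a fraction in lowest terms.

List convergents until the denominator exceeds the bound:
a_0 = 1: 1/1  (≤ bound)
a_1 = 2: 3/2  (≤ bound)
a_2 = 2: 7/5  (≤ bound)
a_3 = 2: 17/12  (> 6, stop)

7/5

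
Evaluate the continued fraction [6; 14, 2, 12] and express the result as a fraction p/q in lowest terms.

Compute successive convergents:
a_0 = 6: 6/1
a_1 = 14: 85/14
a_2 = 2: 176/29
a_3 = 12: 2197/362

2197/362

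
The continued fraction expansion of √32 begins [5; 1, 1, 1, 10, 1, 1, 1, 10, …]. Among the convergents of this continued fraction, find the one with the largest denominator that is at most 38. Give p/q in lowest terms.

List convergents until the denominator exceeds the bound:
a_0 = 5: 5/1  (≤ bound)
a_1 = 1: 6/1  (≤ bound)
a_2 = 1: 11/2  (≤ bound)
a_3 = 1: 17/3  (≤ bound)
a_4 = 10: 181/32  (≤ bound)
a_5 = 1: 198/35  (≤ bound)
a_6 = 1: 379/67  (> 38, stop)

198/35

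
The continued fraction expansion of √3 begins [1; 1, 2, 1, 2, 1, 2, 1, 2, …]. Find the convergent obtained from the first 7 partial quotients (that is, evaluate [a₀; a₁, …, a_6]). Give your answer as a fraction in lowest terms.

Collapse the nested fraction from the inside out:
Start with 2.
1 + 1/(2/1) = 1 + 1/2 = 3/2
2 + 1/(3/2) = 2 + 2/3 = 8/3
1 + 1/(8/3) = 1 + 3/8 = 11/8
2 + 1/(11/8) = 2 + 8/11 = 30/11
1 + 1/(30/11) = 1 + 11/30 = 41/30
1 + 1/(41/30) = 1 + 30/41 = 71/41

71/41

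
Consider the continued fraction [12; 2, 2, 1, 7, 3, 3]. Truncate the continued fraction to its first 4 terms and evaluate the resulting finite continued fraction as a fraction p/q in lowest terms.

87/7

a_0 = 12: 12/1
a_1 = 2: 25/2
a_2 = 2: 62/5
a_3 = 1: 87/7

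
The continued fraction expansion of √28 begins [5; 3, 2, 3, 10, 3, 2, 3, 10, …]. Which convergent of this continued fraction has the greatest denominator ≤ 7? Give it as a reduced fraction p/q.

List convergents until the denominator exceeds the bound:
a_0 = 5: 5/1  (≤ bound)
a_1 = 3: 16/3  (≤ bound)
a_2 = 2: 37/7  (≤ bound)
a_3 = 3: 127/24  (> 7, stop)

37/7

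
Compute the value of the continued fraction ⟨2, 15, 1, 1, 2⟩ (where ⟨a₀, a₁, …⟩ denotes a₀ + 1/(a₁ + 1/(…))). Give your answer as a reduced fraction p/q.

Work from the innermost term outward:
Start with 2.
1 + 1/(2/1) = 1 + 1/2 = 3/2
1 + 1/(3/2) = 1 + 2/3 = 5/3
15 + 1/(5/3) = 15 + 3/5 = 78/5
2 + 1/(78/5) = 2 + 5/78 = 161/78

161/78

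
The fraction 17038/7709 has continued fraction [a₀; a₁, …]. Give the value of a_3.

⌊17038/7709⌋ = 2, remainder 1620
⌊7709/1620⌋ = 4, remainder 1229
⌊1620/1229⌋ = 1, remainder 391
⌊1229/391⌋ = 3, remainder 56

3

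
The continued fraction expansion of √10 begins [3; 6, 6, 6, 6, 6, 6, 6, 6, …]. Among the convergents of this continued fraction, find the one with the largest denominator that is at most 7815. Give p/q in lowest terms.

List convergents until the denominator exceeds the bound:
a_0 = 3: 3/1  (≤ bound)
a_1 = 6: 19/6  (≤ bound)
a_2 = 6: 117/37  (≤ bound)
a_3 = 6: 721/228  (≤ bound)
a_4 = 6: 4443/1405  (≤ bound)
a_5 = 6: 27379/8658  (> 7815, stop)

4443/1405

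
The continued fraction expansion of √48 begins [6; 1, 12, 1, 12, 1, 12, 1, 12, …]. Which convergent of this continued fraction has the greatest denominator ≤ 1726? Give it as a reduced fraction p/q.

1351/195

List convergents until the denominator exceeds the bound:
a_0 = 6: 6/1  (≤ bound)
a_1 = 1: 7/1  (≤ bound)
a_2 = 12: 90/13  (≤ bound)
a_3 = 1: 97/14  (≤ bound)
a_4 = 12: 1254/181  (≤ bound)
a_5 = 1: 1351/195  (≤ bound)
a_6 = 12: 17466/2521  (> 1726, stop)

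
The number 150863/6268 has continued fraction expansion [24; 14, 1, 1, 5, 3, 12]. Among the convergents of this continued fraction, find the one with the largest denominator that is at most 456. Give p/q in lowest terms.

3851/160

a_0 = 24: 24/1  (≤ bound)
a_1 = 14: 337/14  (≤ bound)
a_2 = 1: 361/15  (≤ bound)
a_3 = 1: 698/29  (≤ bound)
a_4 = 5: 3851/160  (≤ bound)
a_5 = 3: 12251/509  (> 456, stop)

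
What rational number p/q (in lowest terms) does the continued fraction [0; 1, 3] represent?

Start with 3.
1 + 1/(3/1) = 1 + 1/3 = 4/3
0 + 1/(4/3) = 0 + 3/4 = 3/4

3/4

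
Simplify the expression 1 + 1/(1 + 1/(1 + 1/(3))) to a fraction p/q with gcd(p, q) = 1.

11/7

a_0 = 1: 1/1
a_1 = 1: 2/1
a_2 = 1: 3/2
a_3 = 3: 11/7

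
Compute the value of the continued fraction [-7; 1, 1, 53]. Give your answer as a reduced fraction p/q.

a_0 = -7: -7/1
a_1 = 1: -6/1
a_2 = 1: -13/2
a_3 = 53: -695/107

-695/107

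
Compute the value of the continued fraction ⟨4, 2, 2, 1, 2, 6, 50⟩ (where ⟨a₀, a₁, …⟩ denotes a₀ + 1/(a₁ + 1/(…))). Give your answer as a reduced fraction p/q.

Start with 50.
6 + 1/(50/1) = 6 + 1/50 = 301/50
2 + 1/(301/50) = 2 + 50/301 = 652/301
1 + 1/(652/301) = 1 + 301/652 = 953/652
2 + 1/(953/652) = 2 + 652/953 = 2558/953
2 + 1/(2558/953) = 2 + 953/2558 = 6069/2558
4 + 1/(6069/2558) = 4 + 2558/6069 = 26834/6069

26834/6069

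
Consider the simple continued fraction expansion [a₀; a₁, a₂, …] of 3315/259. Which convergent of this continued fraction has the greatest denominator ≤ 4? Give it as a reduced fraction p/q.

51/4

a_0 = 12: 12/1  (≤ bound)
a_1 = 1: 13/1  (≤ bound)
a_2 = 3: 51/4  (≤ bound)
a_3 = 1: 64/5  (> 4, stop)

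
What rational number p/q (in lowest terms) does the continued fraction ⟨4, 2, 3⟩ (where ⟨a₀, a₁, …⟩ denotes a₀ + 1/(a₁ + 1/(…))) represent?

Start with 3.
2 + 1/(3/1) = 2 + 1/3 = 7/3
4 + 1/(7/3) = 4 + 3/7 = 31/7

31/7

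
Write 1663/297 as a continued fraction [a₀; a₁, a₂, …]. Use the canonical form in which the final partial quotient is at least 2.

[5; 1, 1, 2, 59]

Apply division with remainder until the remainder is 0:
⌊1663/297⌋ = 5, remainder 178
⌊297/178⌋ = 1, remainder 119
⌊178/119⌋ = 1, remainder 59
⌊119/59⌋ = 2, remainder 1
⌊59/1⌋ = 59, remainder 0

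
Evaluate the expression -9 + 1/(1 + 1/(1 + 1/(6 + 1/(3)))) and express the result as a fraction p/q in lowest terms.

-347/41

Build up convergents one term at a time:
a_0 = -9: -9/1
a_1 = 1: -8/1
a_2 = 1: -17/2
a_3 = 6: -110/13
a_4 = 3: -347/41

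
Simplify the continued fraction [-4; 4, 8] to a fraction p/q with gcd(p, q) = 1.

Start with 8.
4 + 1/(8/1) = 4 + 1/8 = 33/8
-4 + 1/(33/8) = -4 + 8/33 = -124/33

-124/33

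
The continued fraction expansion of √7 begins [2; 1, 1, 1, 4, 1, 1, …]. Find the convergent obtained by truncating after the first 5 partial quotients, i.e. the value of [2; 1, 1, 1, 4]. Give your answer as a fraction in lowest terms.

a_0 = 2: 2/1
a_1 = 1: 3/1
a_2 = 1: 5/2
a_3 = 1: 8/3
a_4 = 4: 37/14

37/14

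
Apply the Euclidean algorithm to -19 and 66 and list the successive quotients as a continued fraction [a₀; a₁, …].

[-1; 1, 2, 2, 9]

⌊-19/66⌋ = -1, remainder 47
⌊66/47⌋ = 1, remainder 19
⌊47/19⌋ = 2, remainder 9
⌊19/9⌋ = 2, remainder 1
⌊9/1⌋ = 9, remainder 0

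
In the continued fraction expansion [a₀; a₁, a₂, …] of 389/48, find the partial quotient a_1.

389 ÷ 48 → quotient 8, remainder 5
48 ÷ 5 → quotient 9, remainder 3

9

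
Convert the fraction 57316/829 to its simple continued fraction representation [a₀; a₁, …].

⌊57316/829⌋ = 69, remainder 115
⌊829/115⌋ = 7, remainder 24
⌊115/24⌋ = 4, remainder 19
⌊24/19⌋ = 1, remainder 5
⌊19/5⌋ = 3, remainder 4
⌊5/4⌋ = 1, remainder 1
⌊4/1⌋ = 4, remainder 0

[69; 7, 4, 1, 3, 1, 4]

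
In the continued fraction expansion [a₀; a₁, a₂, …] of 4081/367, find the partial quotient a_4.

14

⌊4081/367⌋ = 11, remainder 44
⌊367/44⌋ = 8, remainder 15
⌊44/15⌋ = 2, remainder 14
⌊15/14⌋ = 1, remainder 1
⌊14/1⌋ = 14, remainder 0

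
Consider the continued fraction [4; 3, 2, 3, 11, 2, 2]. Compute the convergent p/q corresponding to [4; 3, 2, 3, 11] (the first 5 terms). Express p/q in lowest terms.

Build up convergents one term at a time:
a_0 = 4: 4/1
a_1 = 3: 13/3
a_2 = 2: 30/7
a_3 = 3: 103/24
a_4 = 11: 1163/271

1163/271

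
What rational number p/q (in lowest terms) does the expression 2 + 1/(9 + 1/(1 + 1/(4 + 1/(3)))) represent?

a_0 = 2: 2/1
a_1 = 9: 19/9
a_2 = 1: 21/10
a_3 = 4: 103/49
a_4 = 3: 330/157

330/157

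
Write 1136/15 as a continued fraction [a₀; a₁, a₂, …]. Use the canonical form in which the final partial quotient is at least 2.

1136 ÷ 15 → quotient 75, remainder 11
15 ÷ 11 → quotient 1, remainder 4
11 ÷ 4 → quotient 2, remainder 3
4 ÷ 3 → quotient 1, remainder 1
3 ÷ 1 → quotient 3, remainder 0

[75; 1, 2, 1, 3]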